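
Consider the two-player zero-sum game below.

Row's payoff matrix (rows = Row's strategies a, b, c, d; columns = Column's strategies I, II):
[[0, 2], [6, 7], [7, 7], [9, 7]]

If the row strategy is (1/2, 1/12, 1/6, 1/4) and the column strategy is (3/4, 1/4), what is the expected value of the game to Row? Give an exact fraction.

Against (3/4, 1/4), each row's expected payoff is a: 1/2; b: 25/4; c: 7; d: 17/2.
Taking the (1/2, 1/12, 1/6, 1/4)-weighted average: (1/2)·(1/2) + (1/12)·(25/4) + (1/6)·(7) + (1/4)·(17/2) = 65/16.

65/16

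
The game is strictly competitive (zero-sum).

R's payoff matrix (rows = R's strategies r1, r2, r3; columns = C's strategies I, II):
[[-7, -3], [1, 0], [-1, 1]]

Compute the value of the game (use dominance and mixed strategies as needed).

Row r1 is strictly dominated by row r3, so R never plays it.
The remaining 2×2 game on (r2, r3) × (I, II) has no saddle point. Let R play r2 with probability p; indifference gives p − (1−p) = (1−p), so p = 2/3.
Similarly C's optimal q on I is 1/3, and the value is 1·(1/3) + (0)·(2/3) = 1/3.

1/3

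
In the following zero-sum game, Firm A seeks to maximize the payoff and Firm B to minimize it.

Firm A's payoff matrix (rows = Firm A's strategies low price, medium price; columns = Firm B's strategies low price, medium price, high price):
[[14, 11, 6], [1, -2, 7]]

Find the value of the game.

Column low price is strictly dominated by medium price for Firm B (it gives Firm A more in every row).
The remaining 2×2 game on (low price, medium price) × (medium price, high price) has no saddle point. Let Firm A play low price with probability p; indifference gives 11p − 2(1−p) = 6p + 7(1−p), so p = 9/14.
Similarly Firm B's optimal q on medium price is 1/14, and the value is 11·(1/14) + (6)·(13/14) = 89/14.

89/14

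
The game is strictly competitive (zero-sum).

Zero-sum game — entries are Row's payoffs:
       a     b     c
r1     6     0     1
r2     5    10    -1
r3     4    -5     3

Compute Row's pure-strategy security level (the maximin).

The worst-case payoff for each row is r1: 0, r2: -1, r3: -5.
The best of these is 0.

0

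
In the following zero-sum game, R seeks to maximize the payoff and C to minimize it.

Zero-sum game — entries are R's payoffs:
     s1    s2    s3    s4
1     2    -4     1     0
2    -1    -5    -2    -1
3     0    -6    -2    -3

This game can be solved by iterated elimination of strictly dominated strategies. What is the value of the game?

Column s4 is strictly dominated by s2 for C (-4<0, -5<-1, -6<-3); eliminate s4.
Row 3 is strictly dominated by row 1 (2>0, -4>-6, 1>-2); eliminate 3.
Row 2 is strictly dominated by row 1 (2>-1, -4>-5, 1>-2); eliminate 2.
Column s1 is strictly dominated by s2 for C (-4<2); eliminate s1.
Column s3 is strictly dominated by s2 for C (-4<1); eliminate s3.
Only (1, s2) remains, with payoff -4.

-4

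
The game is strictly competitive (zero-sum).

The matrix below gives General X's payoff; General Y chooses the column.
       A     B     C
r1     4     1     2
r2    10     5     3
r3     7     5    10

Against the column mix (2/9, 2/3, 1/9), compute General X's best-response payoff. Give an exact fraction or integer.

6

r1: (4)·(2/9) + (1)·(2/3) + (2)·(1/9) = 16/9.
r2: (10)·(2/9) + (5)·(2/3) + (3)·(1/9) = 53/9.
r3: (7)·(2/9) + (5)·(2/3) + (10)·(1/9) = 6.
The best pure response is r3 with expected payoff 6.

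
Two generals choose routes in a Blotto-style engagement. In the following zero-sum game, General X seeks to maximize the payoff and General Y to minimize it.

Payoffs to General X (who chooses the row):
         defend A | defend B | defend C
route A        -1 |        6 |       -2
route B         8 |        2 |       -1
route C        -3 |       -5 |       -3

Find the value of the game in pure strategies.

-1

Row minima: -2, -1, -5 → General X's maximin is -1.
Column maxima: 8, 6, -1 → General Y's minimax is -1.
They coincide at (route B, defend C), so the value is -1.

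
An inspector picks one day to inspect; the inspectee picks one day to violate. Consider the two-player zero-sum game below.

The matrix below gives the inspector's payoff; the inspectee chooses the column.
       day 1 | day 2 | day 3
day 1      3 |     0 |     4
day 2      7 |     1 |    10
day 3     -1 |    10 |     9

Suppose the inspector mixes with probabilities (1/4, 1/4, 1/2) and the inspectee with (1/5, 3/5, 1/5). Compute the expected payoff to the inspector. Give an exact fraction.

Against (1/5, 3/5, 1/5), each row's expected payoff is day 1: 7/5; day 2: 4; day 3: 38/5.
Taking the (1/4, 1/4, 1/2)-weighted average: (1/4)·(7/5) + (1/4)·(4) + (1/2)·(38/5) = 103/20.

103/20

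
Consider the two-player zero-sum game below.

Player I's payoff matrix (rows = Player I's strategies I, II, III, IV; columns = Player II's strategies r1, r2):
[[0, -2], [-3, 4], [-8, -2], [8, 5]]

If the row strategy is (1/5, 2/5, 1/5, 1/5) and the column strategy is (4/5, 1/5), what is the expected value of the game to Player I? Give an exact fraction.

-3/5

Against (4/5, 1/5), each row's expected payoff is I: -2/5; II: -8/5; III: -34/5; IV: 37/5.
Taking the (1/5, 2/5, 1/5, 1/5)-weighted average: (1/5)·(-2/5) + (2/5)·(-8/5) + (1/5)·(-34/5) + (1/5)·(37/5) = -3/5.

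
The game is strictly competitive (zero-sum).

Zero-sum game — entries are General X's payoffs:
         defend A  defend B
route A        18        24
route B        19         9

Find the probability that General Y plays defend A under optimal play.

Row minima are 18 and 9, so General X's maximin is 18; column maxima are 19 and 24, so General Y's minimax is 19. These differ, so the equilibrium is in mixed strategies.
Let General Y play defend A with probability q. General X is indifferent when 18q + 24(1−q) = 19q + 9(1−q), giving q = 15/16.

15/16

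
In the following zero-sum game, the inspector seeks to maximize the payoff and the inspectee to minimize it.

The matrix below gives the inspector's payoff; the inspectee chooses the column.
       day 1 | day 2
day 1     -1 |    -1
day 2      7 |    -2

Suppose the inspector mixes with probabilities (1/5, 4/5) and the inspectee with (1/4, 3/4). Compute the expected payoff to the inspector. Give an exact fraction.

Against (1/4, 3/4), each row's expected payoff is day 1: -1; day 2: 1/4.
Taking the (1/5, 4/5)-weighted average: (1/5)·(-1) + (4/5)·(1/4) = 0.

0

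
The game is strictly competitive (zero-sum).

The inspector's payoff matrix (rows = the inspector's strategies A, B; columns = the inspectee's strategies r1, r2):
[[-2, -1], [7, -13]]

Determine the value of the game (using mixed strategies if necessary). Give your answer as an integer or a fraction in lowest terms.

Row minima are -2 and -13, so the inspector's maximin is -2; column maxima are 7 and -1, so the inspectee's minimax is -1. These differ, so the equilibrium is in mixed strategies.
Let the inspector play A with probability p. The inspectee is indifferent when −2p + 7(1−p) = −p − 13(1−p), giving p = 20/21.
Let the inspectee play r1 with probability q. The inspector is indifferent when −2q − (1−q) = 7q − 13(1−q), giving q = 4/7.
The value is -2·(4/7) + (-1)·(3/7) = -11/7.

-11/7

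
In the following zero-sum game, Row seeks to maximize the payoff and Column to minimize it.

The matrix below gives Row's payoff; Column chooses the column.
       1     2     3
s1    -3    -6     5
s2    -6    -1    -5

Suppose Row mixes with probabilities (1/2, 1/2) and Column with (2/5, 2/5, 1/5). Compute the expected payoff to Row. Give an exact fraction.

Against (2/5, 2/5, 1/5), each row's expected payoff is s1: -13/5; s2: -19/5.
Taking the (1/2, 1/2)-weighted average: (1/2)·(-13/5) + (1/2)·(-19/5) = -16/5.

-16/5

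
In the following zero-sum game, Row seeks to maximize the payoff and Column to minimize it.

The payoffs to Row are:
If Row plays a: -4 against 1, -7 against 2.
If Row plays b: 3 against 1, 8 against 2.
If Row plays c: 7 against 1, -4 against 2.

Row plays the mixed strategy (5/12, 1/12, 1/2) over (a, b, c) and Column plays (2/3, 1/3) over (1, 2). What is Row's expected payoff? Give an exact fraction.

Against (2/3, 1/3), each row's expected payoff is a: -5; b: 14/3; c: 10/3.
Taking the (5/12, 1/12, 1/2)-weighted average: (5/12)·(-5) + (1/12)·(14/3) + (1/2)·(10/3) = -1/36.

-1/36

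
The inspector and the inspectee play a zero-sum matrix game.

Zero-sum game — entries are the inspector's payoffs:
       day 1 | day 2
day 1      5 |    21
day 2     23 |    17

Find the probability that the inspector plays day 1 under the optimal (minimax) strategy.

3/11

Row minima are 5 and 17, so the inspector's maximin is 17; column maxima are 23 and 21, so the inspectee's minimax is 21. These differ, so the equilibrium is in mixed strategies.
Let the inspector play day 1 with probability p. The inspectee is indifferent when 5p + 23(1−p) = 21p + 17(1−p), giving p = 3/11.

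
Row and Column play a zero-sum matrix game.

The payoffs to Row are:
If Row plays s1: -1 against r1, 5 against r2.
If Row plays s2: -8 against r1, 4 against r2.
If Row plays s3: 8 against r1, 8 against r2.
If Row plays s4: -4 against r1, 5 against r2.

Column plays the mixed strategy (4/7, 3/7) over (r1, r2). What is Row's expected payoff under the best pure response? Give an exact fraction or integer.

s1: (-1)·(4/7) + (5)·(3/7) = 11/7.
s2: (-8)·(4/7) + (4)·(3/7) = -20/7.
s3: (8)·(4/7) + (8)·(3/7) = 8.
s4: (-4)·(4/7) + (5)·(3/7) = -1/7.
The best pure response is s3 with expected payoff 8.

8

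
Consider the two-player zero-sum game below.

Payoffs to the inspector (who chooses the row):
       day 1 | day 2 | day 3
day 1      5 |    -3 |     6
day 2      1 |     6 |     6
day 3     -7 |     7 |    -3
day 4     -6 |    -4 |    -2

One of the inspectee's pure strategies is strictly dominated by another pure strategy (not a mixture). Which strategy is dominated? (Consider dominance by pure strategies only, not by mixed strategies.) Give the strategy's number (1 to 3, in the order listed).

The inspectee prefers columns that give the inspector less. Compare day 3 with day 1: 5 < 6, 1 < 6, -7 < -3, -6 < -2.
So day 1 strictly dominates day 3 for the inspectee; day 3 is strictly dominated.

3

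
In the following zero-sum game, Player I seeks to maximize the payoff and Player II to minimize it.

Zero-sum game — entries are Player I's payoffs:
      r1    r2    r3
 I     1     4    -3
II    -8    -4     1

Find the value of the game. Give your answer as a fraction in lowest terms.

Column r2 is strictly dominated by r1 for Player II (it gives Player I more in every row).
The remaining 2×2 game on (I, II) × (r1, r3) has no saddle point. Let Player I play I with probability p; indifference gives p − 8(1−p) = −3p + (1−p), so p = 9/13.
Similarly Player II's optimal q on r1 is 4/13, and the value is 1·(4/13) + (-3)·(9/13) = -23/13.

-23/13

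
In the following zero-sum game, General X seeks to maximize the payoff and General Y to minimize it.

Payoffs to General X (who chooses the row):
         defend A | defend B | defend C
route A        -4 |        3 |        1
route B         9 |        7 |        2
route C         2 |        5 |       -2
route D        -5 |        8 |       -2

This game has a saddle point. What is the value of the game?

Row minima: -4, 2, -2, -5 → General X's maximin is 2.
Column maxima: 9, 8, 2 → General Y's minimax is 2.
They coincide at (route B, defend C), so the value is 2.

2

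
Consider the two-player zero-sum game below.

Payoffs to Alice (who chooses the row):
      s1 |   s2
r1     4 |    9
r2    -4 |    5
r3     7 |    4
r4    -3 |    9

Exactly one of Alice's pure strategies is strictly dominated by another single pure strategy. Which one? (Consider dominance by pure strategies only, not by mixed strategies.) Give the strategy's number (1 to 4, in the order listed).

2

Compare r2 with r1: 4 > -4, 9 > 5.
So r1 strictly dominates r2 for Alice; r2 is strictly dominated.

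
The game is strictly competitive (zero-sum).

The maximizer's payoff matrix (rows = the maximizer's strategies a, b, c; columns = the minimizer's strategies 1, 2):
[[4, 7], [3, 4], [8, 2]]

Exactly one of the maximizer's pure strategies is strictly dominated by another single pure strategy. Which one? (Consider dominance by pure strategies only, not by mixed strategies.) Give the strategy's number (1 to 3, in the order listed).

Compare b with a: 4 > 3, 7 > 4.
So a strictly dominates b for the maximizer; b is strictly dominated.

2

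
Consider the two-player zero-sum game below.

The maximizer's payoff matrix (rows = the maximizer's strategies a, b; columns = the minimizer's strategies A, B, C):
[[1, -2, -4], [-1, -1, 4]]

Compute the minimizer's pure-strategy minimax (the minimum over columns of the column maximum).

-1

The worst case (largest entry) in each column is A: 1, B: -1, C: 4.
The best (smallest) of these is -1.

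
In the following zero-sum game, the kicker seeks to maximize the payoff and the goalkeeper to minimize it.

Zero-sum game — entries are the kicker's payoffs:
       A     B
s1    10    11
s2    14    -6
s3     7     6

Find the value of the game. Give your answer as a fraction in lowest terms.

Row s3 is strictly dominated by row s1, so the kicker never plays it.
The remaining 2×2 game on (s1, s2) × (A, B) has no saddle point. Let the kicker play s1 with probability p; indifference gives 10p + 14(1−p) = 11p − 6(1−p), so p = 20/21.
Similarly the goalkeeper's optimal q on A is 17/21, and the value is 10·(17/21) + (11)·(4/21) = 214/21.

214/21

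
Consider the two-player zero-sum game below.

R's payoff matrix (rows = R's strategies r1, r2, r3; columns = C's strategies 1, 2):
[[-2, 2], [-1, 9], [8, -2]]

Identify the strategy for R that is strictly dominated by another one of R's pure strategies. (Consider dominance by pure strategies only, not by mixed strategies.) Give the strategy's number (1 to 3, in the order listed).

1

Compare r1 with r2: -1 > -2, 9 > 2.
So r2 strictly dominates r1 for R; r1 is strictly dominated.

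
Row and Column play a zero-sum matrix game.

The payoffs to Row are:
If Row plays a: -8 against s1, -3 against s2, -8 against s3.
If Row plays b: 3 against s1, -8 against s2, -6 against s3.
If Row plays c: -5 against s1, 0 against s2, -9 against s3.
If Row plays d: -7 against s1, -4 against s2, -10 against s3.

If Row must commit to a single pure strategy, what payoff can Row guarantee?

The worst-case payoff for each row is a: -8, b: -8, c: -9, d: -10.
The best of these is -8.

-8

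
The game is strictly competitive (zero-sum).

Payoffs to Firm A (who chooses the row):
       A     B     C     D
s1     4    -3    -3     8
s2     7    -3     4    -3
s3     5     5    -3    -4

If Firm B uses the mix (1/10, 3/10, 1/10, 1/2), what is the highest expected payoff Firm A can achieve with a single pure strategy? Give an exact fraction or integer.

s1: (4)·(1/10) + (-3)·(3/10) + (-3)·(1/10) + (8)·(1/2) = 16/5.
s2: (7)·(1/10) + (-3)·(3/10) + (4)·(1/10) + (-3)·(1/2) = -13/10.
s3: (5)·(1/10) + (5)·(3/10) + (-3)·(1/10) + (-4)·(1/2) = -3/10.
The best pure response is s1 with expected payoff 16/5.

16/5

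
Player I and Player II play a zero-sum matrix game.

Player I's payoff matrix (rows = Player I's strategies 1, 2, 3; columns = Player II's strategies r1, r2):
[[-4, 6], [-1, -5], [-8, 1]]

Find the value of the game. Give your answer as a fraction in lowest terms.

Row 3 is strictly dominated by row 1, so Player I never plays it.
The remaining 2×2 game on (1, 2) × (r1, r2) has no saddle point. Let Player I play 1 with probability p; indifference gives −4p − (1−p) = 6p − 5(1−p), so p = 2/7.
Similarly Player II's optimal q on r1 is 11/14, and the value is -4·(11/14) + (6)·(3/14) = -13/7.

-13/7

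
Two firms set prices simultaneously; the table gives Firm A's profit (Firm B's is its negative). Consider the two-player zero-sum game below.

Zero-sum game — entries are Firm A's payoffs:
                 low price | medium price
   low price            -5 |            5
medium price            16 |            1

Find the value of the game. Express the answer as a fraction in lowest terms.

17/5

Row minima are -5 and 1, so Firm A's maximin is 1; column maxima are 16 and 5, so Firm B's minimax is 5. These differ, so the equilibrium is in mixed strategies.
Let Firm A play low price with probability p. Firm B is indifferent when −5p + 16(1−p) = 5p + (1−p), giving p = 3/5.
Let Firm B play low price with probability q. Firm A is indifferent when −5q + 5(1−q) = 16q + (1−q), giving q = 4/25.
The value is -5·(4/25) + (5)·(21/25) = 17/5.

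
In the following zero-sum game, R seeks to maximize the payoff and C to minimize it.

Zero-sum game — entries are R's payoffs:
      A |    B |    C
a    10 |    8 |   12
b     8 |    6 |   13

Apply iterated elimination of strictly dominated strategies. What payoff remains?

Column A is strictly dominated by B for C (8<10, 6<8); eliminate A.
Column C is strictly dominated by B for C (8<12, 6<13); eliminate C.
Row b is strictly dominated by row a (8>6); eliminate b.
Only (a, B) remains, with payoff 8.

8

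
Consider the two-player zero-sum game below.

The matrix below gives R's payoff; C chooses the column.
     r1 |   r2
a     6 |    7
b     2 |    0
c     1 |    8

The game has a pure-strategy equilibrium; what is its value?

Row minima: 6, 0, 1 → R's maximin is 6.
Column maxima: 6, 8 → C's minimax is 6.
They coincide at (a, r1), so the value is 6.

6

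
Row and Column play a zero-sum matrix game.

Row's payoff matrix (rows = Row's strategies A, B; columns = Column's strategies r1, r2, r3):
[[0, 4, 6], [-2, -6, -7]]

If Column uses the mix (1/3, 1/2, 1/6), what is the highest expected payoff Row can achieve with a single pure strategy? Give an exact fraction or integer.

A: (0)·(1/3) + (4)·(1/2) + (6)·(1/6) = 3.
B: (-2)·(1/3) + (-6)·(1/2) + (-7)·(1/6) = -29/6.
The best pure response is A with expected payoff 3.

3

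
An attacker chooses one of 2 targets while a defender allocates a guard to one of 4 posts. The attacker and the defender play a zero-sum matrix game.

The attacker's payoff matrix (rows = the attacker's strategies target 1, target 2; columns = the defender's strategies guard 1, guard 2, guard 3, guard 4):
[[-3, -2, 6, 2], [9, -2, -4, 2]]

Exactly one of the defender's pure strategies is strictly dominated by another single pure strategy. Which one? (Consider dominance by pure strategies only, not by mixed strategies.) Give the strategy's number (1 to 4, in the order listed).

The defender prefers columns that give the attacker less. Compare guard 4 with guard 2: -2 < 2, -2 < 2.
So guard 2 strictly dominates guard 4 for the defender; guard 4 is strictly dominated.

4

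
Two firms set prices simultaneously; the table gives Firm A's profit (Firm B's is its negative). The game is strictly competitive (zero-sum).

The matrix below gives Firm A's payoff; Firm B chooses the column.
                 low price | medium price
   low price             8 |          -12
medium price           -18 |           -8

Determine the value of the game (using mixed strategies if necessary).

Row minima are -12 and -18, so Firm A's maximin is -12; column maxima are 8 and -8, so Firm B's minimax is -8. These differ, so the equilibrium is in mixed strategies.
Let Firm A play low price with probability p. Firm B is indifferent when 8p − 18(1−p) = −12p − 8(1−p), giving p = 1/3.
Let Firm B play low price with probability q. Firm A is indifferent when 8q − 12(1−q) = −18q − 8(1−q), giving q = 2/15.
The value is 8·(2/15) + (-12)·(13/15) = -28/3.

-28/3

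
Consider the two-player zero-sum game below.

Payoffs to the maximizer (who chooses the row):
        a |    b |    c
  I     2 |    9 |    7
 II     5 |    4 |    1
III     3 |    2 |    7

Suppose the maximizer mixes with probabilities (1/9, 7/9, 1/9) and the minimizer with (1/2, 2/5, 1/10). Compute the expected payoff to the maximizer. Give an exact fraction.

Against (1/2, 2/5, 1/10), each row's expected payoff is I: 53/10; II: 21/5; III: 3.
Taking the (1/9, 7/9, 1/9)-weighted average: (1/9)·(53/10) + (7/9)·(21/5) + (1/9)·(3) = 377/90.

377/90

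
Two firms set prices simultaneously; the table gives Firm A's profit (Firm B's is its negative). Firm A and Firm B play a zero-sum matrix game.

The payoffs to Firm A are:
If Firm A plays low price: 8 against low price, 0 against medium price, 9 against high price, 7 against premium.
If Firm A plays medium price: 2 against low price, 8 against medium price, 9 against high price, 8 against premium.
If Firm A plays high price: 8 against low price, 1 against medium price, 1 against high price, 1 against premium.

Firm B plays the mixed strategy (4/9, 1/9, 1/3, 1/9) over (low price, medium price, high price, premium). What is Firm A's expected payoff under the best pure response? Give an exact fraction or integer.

22/3

low price: (8)·(4/9) + (0)·(1/9) + (9)·(1/3) + (7)·(1/9) = 22/3.
medium price: (2)·(4/9) + (8)·(1/9) + (9)·(1/3) + (8)·(1/9) = 17/3.
high price: (8)·(4/9) + (1)·(1/9) + (1)·(1/3) + (1)·(1/9) = 37/9.
The best pure response is low price with expected payoff 22/3.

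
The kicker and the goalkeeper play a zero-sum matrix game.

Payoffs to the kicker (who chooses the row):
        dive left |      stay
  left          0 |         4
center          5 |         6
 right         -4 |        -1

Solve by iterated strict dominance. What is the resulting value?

5

Column stay is strictly dominated by dive left for the goalkeeper (0<4, 5<6, -4<-1); eliminate stay.
Row right is strictly dominated by row left (0>-4); eliminate right.
Row left is strictly dominated by row center (5>0); eliminate left.
Only (center, dive left) remains, with payoff 5.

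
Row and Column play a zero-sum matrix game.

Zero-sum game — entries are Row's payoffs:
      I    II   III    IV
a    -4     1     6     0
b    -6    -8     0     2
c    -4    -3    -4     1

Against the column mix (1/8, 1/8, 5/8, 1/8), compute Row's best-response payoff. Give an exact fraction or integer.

a: (-4)·(1/8) + (1)·(1/8) + (6)·(5/8) + (0)·(1/8) = 27/8.
b: (-6)·(1/8) + (-8)·(1/8) + (0)·(5/8) + (2)·(1/8) = -3/2.
c: (-4)·(1/8) + (-3)·(1/8) + (-4)·(5/8) + (1)·(1/8) = -13/4.
The best pure response is a with expected payoff 27/8.

27/8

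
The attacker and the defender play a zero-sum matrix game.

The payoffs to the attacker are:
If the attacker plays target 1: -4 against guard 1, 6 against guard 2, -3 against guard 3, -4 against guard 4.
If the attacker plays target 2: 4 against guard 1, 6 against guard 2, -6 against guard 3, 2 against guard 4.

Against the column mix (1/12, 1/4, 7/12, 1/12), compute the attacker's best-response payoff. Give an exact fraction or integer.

-11/12

target 1: (-4)·(1/12) + (6)·(1/4) + (-3)·(7/12) + (-4)·(1/12) = -11/12.
target 2: (4)·(1/12) + (6)·(1/4) + (-6)·(7/12) + (2)·(1/12) = -3/2.
The best pure response is target 1 with expected payoff -11/12.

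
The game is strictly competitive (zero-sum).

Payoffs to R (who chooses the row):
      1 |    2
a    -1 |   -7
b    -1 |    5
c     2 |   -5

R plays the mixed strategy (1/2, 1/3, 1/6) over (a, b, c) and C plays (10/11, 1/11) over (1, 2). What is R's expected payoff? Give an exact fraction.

-23/33

Against (10/11, 1/11), each row's expected payoff is a: -17/11; b: -5/11; c: 15/11.
Taking the (1/2, 1/3, 1/6)-weighted average: (1/2)·(-17/11) + (1/3)·(-5/11) + (1/6)·(15/11) = -23/33.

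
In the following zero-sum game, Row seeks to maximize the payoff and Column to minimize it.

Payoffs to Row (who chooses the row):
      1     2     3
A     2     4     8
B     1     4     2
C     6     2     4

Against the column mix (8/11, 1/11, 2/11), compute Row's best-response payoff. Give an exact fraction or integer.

A: (2)·(8/11) + (4)·(1/11) + (8)·(2/11) = 36/11.
B: (1)·(8/11) + (4)·(1/11) + (2)·(2/11) = 16/11.
C: (6)·(8/11) + (2)·(1/11) + (4)·(2/11) = 58/11.
The best pure response is C with expected payoff 58/11.

58/11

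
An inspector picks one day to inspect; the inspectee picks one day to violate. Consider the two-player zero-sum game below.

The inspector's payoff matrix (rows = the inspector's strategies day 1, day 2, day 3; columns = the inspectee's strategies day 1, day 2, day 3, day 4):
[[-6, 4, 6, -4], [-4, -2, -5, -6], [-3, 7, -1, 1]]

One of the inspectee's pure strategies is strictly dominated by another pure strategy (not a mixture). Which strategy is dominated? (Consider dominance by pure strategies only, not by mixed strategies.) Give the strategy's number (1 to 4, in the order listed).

2

The inspectee prefers columns that give the inspector less. Compare day 2 with day 1: -6 < 4, -4 < -2, -3 < 7.
So day 1 strictly dominates day 2 for the inspectee; day 2 is strictly dominated.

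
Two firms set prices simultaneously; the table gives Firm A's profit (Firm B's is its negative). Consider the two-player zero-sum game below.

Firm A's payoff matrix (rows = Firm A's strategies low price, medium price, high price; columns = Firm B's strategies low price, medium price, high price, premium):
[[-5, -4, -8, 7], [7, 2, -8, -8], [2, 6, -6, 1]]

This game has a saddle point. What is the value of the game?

Row minima: -8, -8, -6 → Firm A's maximin is -6.
Column maxima: 7, 6, -6, 7 → Firm B's minimax is -6.
They coincide at (high price, high price), so the value is -6.

-6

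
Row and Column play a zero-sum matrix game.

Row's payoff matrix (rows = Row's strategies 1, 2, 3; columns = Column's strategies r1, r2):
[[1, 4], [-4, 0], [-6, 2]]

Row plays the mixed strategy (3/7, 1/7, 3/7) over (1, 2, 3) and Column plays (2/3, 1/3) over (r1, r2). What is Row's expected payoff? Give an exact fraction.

Against (2/3, 1/3), each row's expected payoff is 1: 2; 2: -8/3; 3: -10/3.
Taking the (3/7, 1/7, 3/7)-weighted average: (3/7)·(2) + (1/7)·(-8/3) + (3/7)·(-10/3) = -20/21.

-20/21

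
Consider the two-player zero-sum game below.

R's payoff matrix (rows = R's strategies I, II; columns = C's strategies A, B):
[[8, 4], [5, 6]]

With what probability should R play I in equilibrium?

1/5

Row minima are 4 and 5, so R's maximin is 5; column maxima are 8 and 6, so C's minimax is 6. These differ, so the equilibrium is in mixed strategies.
Let R play I with probability p. C is indifferent when 8p + 5(1−p) = 4p + 6(1−p), giving p = 1/5.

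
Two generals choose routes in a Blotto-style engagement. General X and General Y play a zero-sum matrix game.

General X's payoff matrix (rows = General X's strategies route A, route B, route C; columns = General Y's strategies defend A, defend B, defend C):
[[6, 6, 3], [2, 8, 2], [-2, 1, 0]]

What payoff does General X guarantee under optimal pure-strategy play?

3

Row minima: 3, 2, -2 → General X's maximin is 3.
Column maxima: 6, 8, 3 → General Y's minimax is 3.
They coincide at (route A, defend C), so the value is 3.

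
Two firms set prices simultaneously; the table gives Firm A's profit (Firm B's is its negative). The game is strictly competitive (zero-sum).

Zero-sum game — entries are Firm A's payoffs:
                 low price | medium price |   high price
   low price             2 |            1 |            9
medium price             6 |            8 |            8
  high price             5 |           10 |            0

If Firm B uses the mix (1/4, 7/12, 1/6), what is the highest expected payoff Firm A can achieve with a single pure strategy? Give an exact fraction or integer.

15/2

low price: (2)·(1/4) + (1)·(7/12) + (9)·(1/6) = 31/12.
medium price: (6)·(1/4) + (8)·(7/12) + (8)·(1/6) = 15/2.
high price: (5)·(1/4) + (10)·(7/12) + (0)·(1/6) = 85/12.
The best pure response is medium price with expected payoff 15/2.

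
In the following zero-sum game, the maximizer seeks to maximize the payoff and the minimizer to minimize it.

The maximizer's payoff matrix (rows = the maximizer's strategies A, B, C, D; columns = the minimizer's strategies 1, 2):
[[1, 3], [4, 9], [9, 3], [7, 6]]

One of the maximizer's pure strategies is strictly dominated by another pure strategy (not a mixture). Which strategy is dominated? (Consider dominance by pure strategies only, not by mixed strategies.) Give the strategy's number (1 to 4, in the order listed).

Compare A with B: 4 > 1, 9 > 3.
So B strictly dominates A for the maximizer; A is strictly dominated.

1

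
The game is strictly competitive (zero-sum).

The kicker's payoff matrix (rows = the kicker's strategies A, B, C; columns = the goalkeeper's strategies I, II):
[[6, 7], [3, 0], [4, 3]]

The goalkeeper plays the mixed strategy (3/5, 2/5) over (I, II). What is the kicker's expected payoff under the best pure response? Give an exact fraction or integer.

32/5

A: (6)·(3/5) + (7)·(2/5) = 32/5.
B: (3)·(3/5) + (0)·(2/5) = 9/5.
C: (4)·(3/5) + (3)·(2/5) = 18/5.
The best pure response is A with expected payoff 32/5.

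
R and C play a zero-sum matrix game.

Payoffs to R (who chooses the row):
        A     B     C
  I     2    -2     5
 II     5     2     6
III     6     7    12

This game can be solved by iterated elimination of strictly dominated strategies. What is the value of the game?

6

Row II is strictly dominated by row III (6>5, 7>2, 12>6); eliminate II.
Row I is strictly dominated by row III (6>2, 7>-2, 12>5); eliminate I.
Column B is strictly dominated by A for C (6<7); eliminate B.
Column C is strictly dominated by A for C (6<12); eliminate C.
Only (III, A) remains, with payoff 6.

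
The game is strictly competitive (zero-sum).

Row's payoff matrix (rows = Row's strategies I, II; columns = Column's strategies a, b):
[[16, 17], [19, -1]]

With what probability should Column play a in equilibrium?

6/7

Row minima are 16 and -1, so Row's maximin is 16; column maxima are 19 and 17, so Column's minimax is 17. These differ, so the equilibrium is in mixed strategies.
Let Column play a with probability q. Row is indifferent when 16q + 17(1−q) = 19q − (1−q), giving q = 6/7.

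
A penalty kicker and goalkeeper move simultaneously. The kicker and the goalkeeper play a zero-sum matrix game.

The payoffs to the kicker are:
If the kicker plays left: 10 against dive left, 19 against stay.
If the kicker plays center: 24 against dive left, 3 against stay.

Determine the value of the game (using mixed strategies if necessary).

71/5

Row minima are 10 and 3, so the kicker's maximin is 10; column maxima are 24 and 19, so the goalkeeper's minimax is 19. These differ, so the equilibrium is in mixed strategies.
Let the kicker play left with probability p. The goalkeeper is indifferent when 10p + 24(1−p) = 19p + 3(1−p), giving p = 7/10.
Let the goalkeeper play dive left with probability q. The kicker is indifferent when 10q + 19(1−q) = 24q + 3(1−q), giving q = 8/15.
The value is 10·(8/15) + (19)·(7/15) = 71/5.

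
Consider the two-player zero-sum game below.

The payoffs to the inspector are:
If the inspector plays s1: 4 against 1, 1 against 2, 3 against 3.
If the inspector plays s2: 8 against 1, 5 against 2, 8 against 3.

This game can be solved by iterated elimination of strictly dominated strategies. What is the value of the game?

5

Column 1 is strictly dominated by 2 for the inspectee (1<4, 5<8); eliminate 1.
Row s1 is strictly dominated by row s2 (5>1, 8>3); eliminate s1.
Column 3 is strictly dominated by 2 for the inspectee (5<8); eliminate 3.
Only (s2, 2) remains, with payoff 5.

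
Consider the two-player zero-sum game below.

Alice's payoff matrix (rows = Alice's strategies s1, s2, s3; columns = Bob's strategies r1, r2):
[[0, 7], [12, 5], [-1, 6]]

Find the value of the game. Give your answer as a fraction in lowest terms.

6

Row s3 is strictly dominated by row s1, so Alice never plays it.
The remaining 2×2 game on (s1, s2) × (r1, r2) has no saddle point. Let Alice play s1 with probability p; indifference gives 12(1−p) = 7p + 5(1−p), so p = 1/2.
Similarly Bob's optimal q on r1 is 1/7, and the value is 0·(1/7) + (7)·(6/7) = 6.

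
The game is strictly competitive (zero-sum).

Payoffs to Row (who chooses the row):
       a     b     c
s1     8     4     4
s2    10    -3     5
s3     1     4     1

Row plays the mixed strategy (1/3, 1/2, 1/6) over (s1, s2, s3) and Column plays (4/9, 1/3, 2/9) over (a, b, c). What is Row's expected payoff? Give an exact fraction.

Against (4/9, 1/3, 2/9), each row's expected payoff is s1: 52/9; s2: 41/9; s3: 2.
Taking the (1/3, 1/2, 1/6)-weighted average: (1/3)·(52/9) + (1/2)·(41/9) + (1/6)·(2) = 245/54.

245/54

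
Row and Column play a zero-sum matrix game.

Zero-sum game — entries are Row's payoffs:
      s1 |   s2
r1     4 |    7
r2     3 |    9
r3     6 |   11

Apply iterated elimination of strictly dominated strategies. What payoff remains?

Row r1 is strictly dominated by row r3 (6>4, 11>7); eliminate r1.
Column s2 is strictly dominated by s1 for Column (3<9, 6<11); eliminate s2.
Row r2 is strictly dominated by row r3 (6>3); eliminate r2.
Only (r3, s1) remains, with payoff 6.

6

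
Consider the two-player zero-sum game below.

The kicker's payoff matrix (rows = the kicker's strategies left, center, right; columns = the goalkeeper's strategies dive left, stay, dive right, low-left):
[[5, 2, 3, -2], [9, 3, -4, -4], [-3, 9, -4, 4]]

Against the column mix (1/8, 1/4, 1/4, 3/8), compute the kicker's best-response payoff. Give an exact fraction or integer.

left: (5)·(1/8) + (2)·(1/4) + (3)·(1/4) + (-2)·(3/8) = 9/8.
center: (9)·(1/8) + (3)·(1/4) + (-4)·(1/4) + (-4)·(3/8) = -5/8.
right: (-3)·(1/8) + (9)·(1/4) + (-4)·(1/4) + (4)·(3/8) = 19/8.
The best pure response is right with expected payoff 19/8.

19/8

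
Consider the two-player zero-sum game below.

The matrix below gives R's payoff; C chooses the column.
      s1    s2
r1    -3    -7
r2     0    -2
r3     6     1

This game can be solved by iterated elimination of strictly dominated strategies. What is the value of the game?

1

Row r1 is strictly dominated by row r2 (0>-3, -2>-7); eliminate r1.
Column s1 is strictly dominated by s2 for C (-2<0, 1<6); eliminate s1.
Row r2 is strictly dominated by row r3 (1>-2); eliminate r2.
Only (r3, s2) remains, with payoff 1.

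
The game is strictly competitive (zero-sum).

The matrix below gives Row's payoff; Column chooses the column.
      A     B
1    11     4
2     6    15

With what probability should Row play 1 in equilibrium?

9/16

Row minima are 4 and 6, so Row's maximin is 6; column maxima are 11 and 15, so Column's minimax is 11. These differ, so the equilibrium is in mixed strategies.
Let Row play 1 with probability p. Column is indifferent when 11p + 6(1−p) = 4p + 15(1−p), giving p = 9/16.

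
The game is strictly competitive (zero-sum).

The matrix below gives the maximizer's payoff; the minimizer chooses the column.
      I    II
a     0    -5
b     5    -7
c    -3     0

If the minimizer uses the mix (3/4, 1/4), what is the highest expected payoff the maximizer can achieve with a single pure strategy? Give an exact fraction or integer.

a: (0)·(3/4) + (-5)·(1/4) = -5/4.
b: (5)·(3/4) + (-7)·(1/4) = 2.
c: (-3)·(3/4) + (0)·(1/4) = -9/4.
The best pure response is b with expected payoff 2.

2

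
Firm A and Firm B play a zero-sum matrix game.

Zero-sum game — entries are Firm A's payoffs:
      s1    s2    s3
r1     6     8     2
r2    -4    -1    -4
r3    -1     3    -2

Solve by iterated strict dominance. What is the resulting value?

Row r3 is strictly dominated by row r1 (6>-1, 8>3, 2>-2); eliminate r3.
Row r2 is strictly dominated by row r1 (6>-4, 8>-1, 2>-4); eliminate r2.
Column s2 is strictly dominated by s1 for Firm B (6<8); eliminate s2.
Column s1 is strictly dominated by s3 for Firm B (2<6); eliminate s1.
Only (r1, s3) remains, with payoff 2.

2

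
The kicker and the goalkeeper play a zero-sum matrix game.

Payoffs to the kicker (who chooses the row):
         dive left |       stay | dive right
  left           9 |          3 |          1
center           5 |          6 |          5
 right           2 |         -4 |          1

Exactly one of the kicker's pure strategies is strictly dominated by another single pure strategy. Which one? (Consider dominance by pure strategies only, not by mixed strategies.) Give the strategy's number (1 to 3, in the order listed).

Compare right with center: 5 > 2, 6 > -4, 5 > 1.
So center strictly dominates right for the kicker; right is strictly dominated.

3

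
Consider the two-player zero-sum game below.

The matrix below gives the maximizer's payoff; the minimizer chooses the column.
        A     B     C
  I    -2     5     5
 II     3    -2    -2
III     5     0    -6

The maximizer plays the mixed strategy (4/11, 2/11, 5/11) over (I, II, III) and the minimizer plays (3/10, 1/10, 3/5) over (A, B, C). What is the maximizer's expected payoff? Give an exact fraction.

Against (3/10, 1/10, 3/5), each row's expected payoff is I: 29/10; II: -1/2; III: -21/10.
Taking the (4/11, 2/11, 5/11)-weighted average: (4/11)·(29/10) + (2/11)·(-1/2) + (5/11)·(-21/10) = 1/110.

1/110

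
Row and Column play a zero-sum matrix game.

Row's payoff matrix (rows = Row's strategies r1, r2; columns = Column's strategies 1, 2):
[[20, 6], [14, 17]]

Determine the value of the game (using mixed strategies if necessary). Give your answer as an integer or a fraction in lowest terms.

256/17

Row minima are 6 and 14, so Row's maximin is 14; column maxima are 20 and 17, so Column's minimax is 17. These differ, so the equilibrium is in mixed strategies.
Let Row play r1 with probability p. Column is indifferent when 20p + 14(1−p) = 6p + 17(1−p), giving p = 3/17.
Let Column play 1 with probability q. Row is indifferent when 20q + 6(1−q) = 14q + 17(1−q), giving q = 11/17.
The value is 20·(11/17) + (6)·(6/17) = 256/17.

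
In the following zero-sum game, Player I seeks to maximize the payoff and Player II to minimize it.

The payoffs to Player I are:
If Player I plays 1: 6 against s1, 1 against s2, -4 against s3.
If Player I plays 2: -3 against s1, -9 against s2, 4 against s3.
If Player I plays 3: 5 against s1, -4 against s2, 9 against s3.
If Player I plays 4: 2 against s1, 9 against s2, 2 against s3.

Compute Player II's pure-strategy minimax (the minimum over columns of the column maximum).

The worst case (largest entry) in each column is s1: 6, s2: 9, s3: 9.
The best (smallest) of these is 6.

6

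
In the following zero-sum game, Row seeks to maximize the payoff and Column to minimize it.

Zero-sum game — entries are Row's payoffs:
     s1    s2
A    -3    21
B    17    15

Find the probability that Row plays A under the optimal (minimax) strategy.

Row minima are -3 and 15, so Row's maximin is 15; column maxima are 17 and 21, so Column's minimax is 17. These differ, so the equilibrium is in mixed strategies.
Let Row play A with probability p. Column is indifferent when −3p + 17(1−p) = 21p + 15(1−p), giving p = 1/13.

1/13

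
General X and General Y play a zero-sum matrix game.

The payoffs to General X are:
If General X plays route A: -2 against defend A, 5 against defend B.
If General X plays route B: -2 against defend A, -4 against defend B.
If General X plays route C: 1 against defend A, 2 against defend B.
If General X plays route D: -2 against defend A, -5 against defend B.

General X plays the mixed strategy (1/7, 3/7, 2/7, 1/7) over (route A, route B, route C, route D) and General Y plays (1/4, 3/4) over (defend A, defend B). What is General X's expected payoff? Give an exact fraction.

-8/7

Against (1/4, 3/4), each row's expected payoff is route A: 13/4; route B: -7/2; route C: 7/4; route D: -17/4.
Taking the (1/7, 3/7, 2/7, 1/7)-weighted average: (1/7)·(13/4) + (3/7)·(-7/2) + (2/7)·(7/4) + (1/7)·(-17/4) = -8/7.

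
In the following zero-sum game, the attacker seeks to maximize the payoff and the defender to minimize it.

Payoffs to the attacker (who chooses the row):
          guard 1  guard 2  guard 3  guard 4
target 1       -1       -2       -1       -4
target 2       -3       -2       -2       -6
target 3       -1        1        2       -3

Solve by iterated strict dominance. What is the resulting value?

-3

Row target 2 is strictly dominated by row target 3 (-1>-3, 1>-2, 2>-2, -3>-6); eliminate target 2.
Column guard 3 is strictly dominated by guard 2 for the defender (-2<-1, 1<2); eliminate guard 3.
Column guard 1 is strictly dominated by guard 4 for the defender (-4<-1, -3<-1); eliminate guard 1.
Row target 1 is strictly dominated by row target 3 (1>-2, -3>-4); eliminate target 1.
Column guard 2 is strictly dominated by guard 4 for the defender (-3<1); eliminate guard 2.
Only (target 3, guard 4) remains, with payoff -3.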